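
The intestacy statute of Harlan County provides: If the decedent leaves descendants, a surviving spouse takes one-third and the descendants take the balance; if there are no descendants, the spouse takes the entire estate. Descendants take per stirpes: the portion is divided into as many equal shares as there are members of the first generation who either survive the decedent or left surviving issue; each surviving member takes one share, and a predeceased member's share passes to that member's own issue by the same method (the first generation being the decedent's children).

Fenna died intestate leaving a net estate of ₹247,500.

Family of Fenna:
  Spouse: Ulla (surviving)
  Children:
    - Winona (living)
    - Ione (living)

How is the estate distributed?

Ulla: ₹82,500; Winona: ₹82,500; Ione: ₹82,500

Ulla takes one-third of ₹247,500 = ₹82,500. The remaining ₹165,000 passes to the descendants.
The descendants' portion (₹165,000) is divided into 2 shares of ₹82,500: Winona and Ione each take ₹82,500.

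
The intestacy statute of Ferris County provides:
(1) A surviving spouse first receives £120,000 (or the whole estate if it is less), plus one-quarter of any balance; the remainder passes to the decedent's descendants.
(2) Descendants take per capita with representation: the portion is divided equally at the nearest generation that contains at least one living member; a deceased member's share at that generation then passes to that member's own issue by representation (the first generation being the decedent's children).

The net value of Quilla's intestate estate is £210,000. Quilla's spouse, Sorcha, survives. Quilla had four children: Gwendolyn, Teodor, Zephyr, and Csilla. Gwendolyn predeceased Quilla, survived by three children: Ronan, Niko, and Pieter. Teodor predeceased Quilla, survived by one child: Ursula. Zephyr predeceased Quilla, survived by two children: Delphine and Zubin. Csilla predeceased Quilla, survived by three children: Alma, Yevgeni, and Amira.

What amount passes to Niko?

Sorcha first takes £120,000, leaving a balance of £90,000. Sorcha then takes one-quarter of the balance (£22,500), for a total of £142,500. The remaining £67,500 passes to the descendants.
No child survives, so the initial division is made at the grandchildren's generation.
The descendants' portion (£67,500) is divided into 9 shares of £7,500: Ronan, Niko, Pieter, Ursula, Delphine, Zubin, Alma, Yevgeni, and Amira each take £7,500.

Niko receives £7,500.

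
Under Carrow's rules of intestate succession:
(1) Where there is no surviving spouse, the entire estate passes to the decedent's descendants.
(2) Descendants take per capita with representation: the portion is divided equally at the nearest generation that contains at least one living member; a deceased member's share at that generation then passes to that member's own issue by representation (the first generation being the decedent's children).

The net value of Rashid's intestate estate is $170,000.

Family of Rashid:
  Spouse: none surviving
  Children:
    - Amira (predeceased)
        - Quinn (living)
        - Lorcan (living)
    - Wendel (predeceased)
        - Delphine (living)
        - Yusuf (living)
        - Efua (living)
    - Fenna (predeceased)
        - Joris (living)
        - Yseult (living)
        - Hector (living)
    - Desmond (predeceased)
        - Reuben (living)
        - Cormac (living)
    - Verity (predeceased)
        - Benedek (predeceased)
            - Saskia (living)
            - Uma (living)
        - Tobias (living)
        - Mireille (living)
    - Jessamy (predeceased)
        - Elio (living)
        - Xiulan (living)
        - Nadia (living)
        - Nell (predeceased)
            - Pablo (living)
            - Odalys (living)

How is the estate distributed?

The entire $170,000 passes to the descendants.
No child survives, so the initial division is made at the grandchildren's generation.
That amount ($170,000) is divided into 17 shares of $10,000: Quinn, Lorcan, Delphine, Yusuf, Efua, Joris, Yseult, Hector, Reuben, Cormac, Tobias, Mireille, Elio, Xiulan, and Nadia each take $10,000; Benedek's $10,000 share passes to Benedek's issue; Nell's $10,000 share passes to Nell's issue.
Benedek's share ($10,000) is divided into 2 shares of $5,000: Saskia and Uma each take $5,000.
Nell's share ($10,000) is divided into 2 shares of $5,000: Pablo and Odalys each take $5,000.

Quinn: $10,000; Lorcan: $10,000; Delphine: $10,000; Yusuf: $10,000; Efua: $10,000; Joris: $10,000; Yseult: $10,000; Hector: $10,000; Reuben: $10,000; Cormac: $10,000; Saskia: $5,000; Uma: $5,000; Tobias: $10,000; Mireille: $10,000; Elio: $10,000; Xiulan: $10,000; Nadia: $10,000; Pablo: $5,000; Odalys: $5,000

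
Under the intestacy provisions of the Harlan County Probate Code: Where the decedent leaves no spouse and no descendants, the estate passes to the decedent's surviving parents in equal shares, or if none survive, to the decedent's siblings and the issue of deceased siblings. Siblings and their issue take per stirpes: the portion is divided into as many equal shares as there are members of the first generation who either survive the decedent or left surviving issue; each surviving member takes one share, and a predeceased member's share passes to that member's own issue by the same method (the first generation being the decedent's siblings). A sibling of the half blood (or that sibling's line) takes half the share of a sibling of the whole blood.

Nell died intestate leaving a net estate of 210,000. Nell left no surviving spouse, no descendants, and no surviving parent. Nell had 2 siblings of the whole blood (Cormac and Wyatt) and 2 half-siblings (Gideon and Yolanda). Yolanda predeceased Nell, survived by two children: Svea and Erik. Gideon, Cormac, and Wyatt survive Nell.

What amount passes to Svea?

The entire 210,000 passes to the siblings and their issue.
Counting each half-blood sibling's line as half a unit, there are 3 units in 210,000, so one unit is 70,000. Whole-blood lines (Cormac and Wyatt) take 70,000 each; half-blood lines (Gideon and Yolanda) take 35,000 each.
Yolanda's share (35,000) is divided into 2 shares of 17,500: Svea and Erik each take 17,500.

Svea receives 17,500.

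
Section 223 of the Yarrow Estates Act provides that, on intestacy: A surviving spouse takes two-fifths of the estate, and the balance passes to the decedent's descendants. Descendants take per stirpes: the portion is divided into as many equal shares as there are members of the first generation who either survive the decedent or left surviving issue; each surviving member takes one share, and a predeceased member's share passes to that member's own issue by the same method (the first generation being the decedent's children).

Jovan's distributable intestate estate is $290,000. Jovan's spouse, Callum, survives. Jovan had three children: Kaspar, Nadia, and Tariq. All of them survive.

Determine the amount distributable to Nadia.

Nadia receives $58,000.

Callum takes two-fifths of $290,000 = $116,000. The remaining $174,000 passes to the descendants.
The descendants' portion ($174,000) is divided into 3 shares of $58,000: Kaspar, Nadia, and Tariq each take $58,000.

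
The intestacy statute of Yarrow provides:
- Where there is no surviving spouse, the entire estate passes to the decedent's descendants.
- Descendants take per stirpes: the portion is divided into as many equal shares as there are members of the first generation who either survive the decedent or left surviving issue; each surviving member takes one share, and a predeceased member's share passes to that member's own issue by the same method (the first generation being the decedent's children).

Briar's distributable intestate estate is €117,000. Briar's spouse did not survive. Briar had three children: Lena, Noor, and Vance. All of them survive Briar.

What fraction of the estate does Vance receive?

Vance receives 1/3 of the estate.

The entire €117,000 passes to the descendants.
That amount (€117,000) is divided into 3 shares of €39,000: Lena, Noor, and Vance each take €39,000.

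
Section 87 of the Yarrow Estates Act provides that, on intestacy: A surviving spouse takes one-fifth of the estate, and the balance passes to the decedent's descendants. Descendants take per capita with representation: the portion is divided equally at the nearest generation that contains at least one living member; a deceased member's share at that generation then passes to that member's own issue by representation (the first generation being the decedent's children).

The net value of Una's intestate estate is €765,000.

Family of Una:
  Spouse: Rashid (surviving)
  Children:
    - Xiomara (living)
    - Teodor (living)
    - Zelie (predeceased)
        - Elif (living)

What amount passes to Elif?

Rashid takes one-fifth of €765,000 = €153,000. The remaining €612,000 passes to the descendants.
The descendants' portion (€612,000) is divided into 3 shares of €204,000: Xiomara and Teodor each take €204,000; Zelie's €204,000 share passes to Zelie's issue.
Zelie's share (€204,000) passes entirely to Elif.

Elif receives €204,000.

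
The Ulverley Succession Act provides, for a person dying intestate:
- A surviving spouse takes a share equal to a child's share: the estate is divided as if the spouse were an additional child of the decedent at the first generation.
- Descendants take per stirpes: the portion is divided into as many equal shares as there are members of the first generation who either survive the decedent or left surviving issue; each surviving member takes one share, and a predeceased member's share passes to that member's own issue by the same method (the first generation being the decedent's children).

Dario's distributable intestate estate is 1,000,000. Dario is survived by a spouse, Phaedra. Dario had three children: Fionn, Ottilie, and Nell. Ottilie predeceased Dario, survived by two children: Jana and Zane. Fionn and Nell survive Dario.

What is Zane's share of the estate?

Zane receives 125,000.

The spouse counts as an additional share at the children's level, so there are 4 primary shares of 250,000. Phaedra takes one such share (250,000).
The children's combined portion (750,000) is divided into 3 shares of 250,000: Fionn and Nell each take 250,000; Ottilie's 250,000 share passes to Ottilie's issue.
Ottilie's share (250,000) is divided into 2 shares of 125,000: Jana and Zane each take 125,000.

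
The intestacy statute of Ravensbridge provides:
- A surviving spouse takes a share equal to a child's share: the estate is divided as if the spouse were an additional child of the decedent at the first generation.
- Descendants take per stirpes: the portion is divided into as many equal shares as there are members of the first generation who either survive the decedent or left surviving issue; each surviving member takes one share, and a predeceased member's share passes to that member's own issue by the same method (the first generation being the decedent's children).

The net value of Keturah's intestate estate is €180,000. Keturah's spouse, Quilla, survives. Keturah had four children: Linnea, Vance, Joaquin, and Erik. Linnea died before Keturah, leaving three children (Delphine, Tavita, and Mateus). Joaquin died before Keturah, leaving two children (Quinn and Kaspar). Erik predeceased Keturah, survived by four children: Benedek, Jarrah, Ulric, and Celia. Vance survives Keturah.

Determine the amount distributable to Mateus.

The spouse counts as an additional share at the children's level, so there are 5 primary shares of €36,000. Quilla takes one such share (€36,000).
The children's combined portion (€144,000) is divided into 4 shares of €36,000: Vance takes €36,000; Linnea's €36,000 share passes to Linnea's issue; Joaquin's €36,000 share passes to Joaquin's issue; Erik's €36,000 share passes to Erik's issue.
Linnea's share (€36,000) is divided into 3 shares of €12,000: Delphine, Tavita, and Mateus each take €12,000.
Joaquin's share (€36,000) is divided into 2 shares of €18,000: Quinn and Kaspar each take €18,000.
Erik's share (€36,000) is divided into 4 shares of €9,000: Benedek, Jarrah, Ulric, and Celia each take €9,000.

Mateus receives €12,000.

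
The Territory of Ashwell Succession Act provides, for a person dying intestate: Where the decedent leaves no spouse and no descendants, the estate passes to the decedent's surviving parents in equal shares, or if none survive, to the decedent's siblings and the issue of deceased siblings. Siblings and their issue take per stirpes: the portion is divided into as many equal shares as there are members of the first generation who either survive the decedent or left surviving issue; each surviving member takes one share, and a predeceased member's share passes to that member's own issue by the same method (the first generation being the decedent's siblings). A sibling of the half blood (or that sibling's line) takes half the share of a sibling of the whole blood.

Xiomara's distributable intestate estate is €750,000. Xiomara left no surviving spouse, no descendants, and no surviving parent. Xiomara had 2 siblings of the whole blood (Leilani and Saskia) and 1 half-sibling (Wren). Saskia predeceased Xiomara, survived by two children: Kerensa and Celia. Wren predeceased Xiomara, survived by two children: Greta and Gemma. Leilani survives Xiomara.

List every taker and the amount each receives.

Leilani: €300,000; Kerensa: €150,000; Celia: €150,000; Greta: €75,000; Gemma: €75,000

The entire €750,000 passes to the siblings and their issue.
Counting each half-blood sibling's line as half a unit, there are 5/2 units in €750,000, so one unit is €300,000. Whole-blood lines (Leilani and Saskia) take €300,000 each; half-blood lines (Wren) take €150,000 each.
Saskia's share (€300,000) is divided into 2 shares of €150,000: Kerensa and Celia each take €150,000.
Wren's share (€150,000) is divided into 2 shares of €75,000: Greta and Gemma each take €75,000.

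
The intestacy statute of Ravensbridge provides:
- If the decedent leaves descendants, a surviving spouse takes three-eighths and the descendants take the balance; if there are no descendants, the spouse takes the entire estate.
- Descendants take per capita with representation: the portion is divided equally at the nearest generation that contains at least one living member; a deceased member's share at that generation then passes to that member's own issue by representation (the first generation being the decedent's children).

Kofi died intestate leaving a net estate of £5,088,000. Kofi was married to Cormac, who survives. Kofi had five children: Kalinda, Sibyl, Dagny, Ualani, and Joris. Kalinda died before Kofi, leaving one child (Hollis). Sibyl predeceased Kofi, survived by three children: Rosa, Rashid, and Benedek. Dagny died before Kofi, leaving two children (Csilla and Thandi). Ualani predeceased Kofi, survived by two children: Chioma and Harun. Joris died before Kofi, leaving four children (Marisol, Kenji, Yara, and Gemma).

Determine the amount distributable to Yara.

Yara receives £265,000.

Cormac takes three-eighths of £5,088,000 = £1,908,000. The remaining £3,180,000 passes to the descendants.
No child survives, so the initial division is made at the grandchildren's generation.
The descendants' portion (£3,180,000) is divided into 12 shares of £265,000: Hollis, Rosa, Rashid, Benedek, Csilla, Thandi, Chioma, Harun, Marisol, Kenji, Yara, and Gemma each take £265,000.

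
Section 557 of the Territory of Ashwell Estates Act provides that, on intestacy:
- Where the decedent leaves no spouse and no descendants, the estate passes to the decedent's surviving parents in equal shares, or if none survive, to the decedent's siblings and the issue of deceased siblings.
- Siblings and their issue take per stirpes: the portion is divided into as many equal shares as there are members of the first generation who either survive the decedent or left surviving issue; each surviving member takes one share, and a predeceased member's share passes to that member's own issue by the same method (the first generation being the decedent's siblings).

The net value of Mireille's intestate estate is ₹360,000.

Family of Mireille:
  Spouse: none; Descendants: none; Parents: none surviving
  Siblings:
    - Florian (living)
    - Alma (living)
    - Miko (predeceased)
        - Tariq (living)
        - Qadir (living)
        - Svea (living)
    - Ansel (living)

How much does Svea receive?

The entire ₹360,000 passes to the siblings and their issue.
That amount (₹360,000) is divided into 4 shares of ₹90,000: Florian, Alma, and Ansel each take ₹90,000; Miko's ₹90,000 share passes to Miko's issue.
Miko's share (₹90,000) is divided into 3 shares of ₹30,000: Tariq, Qadir, and Svea each take ₹30,000.

Svea receives ₹30,000.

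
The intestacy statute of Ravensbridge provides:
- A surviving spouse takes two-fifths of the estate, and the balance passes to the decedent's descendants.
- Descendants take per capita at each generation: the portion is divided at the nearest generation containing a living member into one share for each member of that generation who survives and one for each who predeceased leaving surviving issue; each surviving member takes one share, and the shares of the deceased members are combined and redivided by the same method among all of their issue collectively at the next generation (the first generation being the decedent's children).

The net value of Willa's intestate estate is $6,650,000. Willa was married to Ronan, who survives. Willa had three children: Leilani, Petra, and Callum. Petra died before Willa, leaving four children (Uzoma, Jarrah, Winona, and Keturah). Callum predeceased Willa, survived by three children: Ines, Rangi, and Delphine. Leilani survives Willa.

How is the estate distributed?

Ronan takes two-fifths of $6,650,000 = $2,660,000. The remaining $3,990,000 passes to the descendants.
The descendants' portion ($3,990,000) is divided at the children's generation into 3 shares of $1,330,000. Leilani takes $1,330,000. The 2 shares of the deceased (Petra and Callum) are combined into a pool of $2,660,000.
That pool ($2,660,000) is divided at the grandchildren's generation equally among Uzoma, Jarrah, Winona, Keturah, Ines, Rangi, and Delphine: $380,000 each.

Ronan: $2,660,000; Leilani: $1,330,000; Uzoma: $380,000; Jarrah: $380,000; Winona: $380,000; Keturah: $380,000; Ines: $380,000; Rangi: $380,000; Delphine: $380,000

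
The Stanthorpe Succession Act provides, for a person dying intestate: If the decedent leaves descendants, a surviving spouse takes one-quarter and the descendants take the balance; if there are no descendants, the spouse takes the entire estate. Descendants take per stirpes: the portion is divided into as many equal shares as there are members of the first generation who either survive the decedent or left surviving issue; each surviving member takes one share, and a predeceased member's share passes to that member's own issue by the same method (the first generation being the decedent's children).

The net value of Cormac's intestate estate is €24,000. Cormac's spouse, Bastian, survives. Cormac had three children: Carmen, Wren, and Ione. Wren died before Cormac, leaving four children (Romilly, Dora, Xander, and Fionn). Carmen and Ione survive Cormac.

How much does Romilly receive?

Romilly receives €1,500.

Bastian takes one-quarter of €24,000 = €6,000. The remaining €18,000 passes to the descendants.
The descendants' portion (€18,000) is divided into 3 shares of €6,000: Carmen and Ione each take €6,000; Wren's €6,000 share passes to Wren's issue.
Wren's share (€6,000) is divided into 4 shares of €1,500: Romilly, Dora, Xander, and Fionn each take €1,500.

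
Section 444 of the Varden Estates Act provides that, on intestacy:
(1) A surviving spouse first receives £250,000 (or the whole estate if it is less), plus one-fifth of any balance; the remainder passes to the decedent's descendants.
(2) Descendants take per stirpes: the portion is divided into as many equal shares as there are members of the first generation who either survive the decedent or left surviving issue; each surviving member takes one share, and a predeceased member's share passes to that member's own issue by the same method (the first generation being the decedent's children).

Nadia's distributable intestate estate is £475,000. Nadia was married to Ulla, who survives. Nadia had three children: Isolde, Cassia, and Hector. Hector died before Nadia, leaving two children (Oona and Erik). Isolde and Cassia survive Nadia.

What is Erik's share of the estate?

Ulla first takes £250,000, leaving a balance of £225,000. Ulla then takes one-fifth of the balance (£45,000), for a total of £295,000. The remaining £180,000 passes to the descendants.
The descendants' portion (£180,000) is divided into 3 shares of £60,000: Isolde and Cassia each take £60,000; Hector's £60,000 share passes to Hector's issue.
Hector's share (£60,000) is divided into 2 shares of £30,000: Oona and Erik each take £30,000.

Erik receives £30,000.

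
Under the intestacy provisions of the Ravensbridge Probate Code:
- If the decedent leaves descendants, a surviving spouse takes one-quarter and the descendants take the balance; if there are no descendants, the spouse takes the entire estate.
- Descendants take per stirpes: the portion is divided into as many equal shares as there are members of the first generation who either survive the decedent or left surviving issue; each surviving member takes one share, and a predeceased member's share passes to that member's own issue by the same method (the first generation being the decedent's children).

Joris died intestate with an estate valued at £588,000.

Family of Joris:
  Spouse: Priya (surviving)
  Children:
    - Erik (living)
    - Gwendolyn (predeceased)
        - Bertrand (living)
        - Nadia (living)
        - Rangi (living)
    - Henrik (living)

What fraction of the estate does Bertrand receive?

Priya takes one-quarter of £588,000 = £147,000. The remaining £441,000 passes to the descendants.
The descendants' portion (£441,000) is divided into 3 shares of £147,000: Erik and Henrik each take £147,000; Gwendolyn's £147,000 share passes to Gwendolyn's issue.
Gwendolyn's share (£147,000) is divided into 3 shares of £49,000: Bertrand, Nadia, and Rangi each take £49,000.

Bertrand receives 1/12 of the estate.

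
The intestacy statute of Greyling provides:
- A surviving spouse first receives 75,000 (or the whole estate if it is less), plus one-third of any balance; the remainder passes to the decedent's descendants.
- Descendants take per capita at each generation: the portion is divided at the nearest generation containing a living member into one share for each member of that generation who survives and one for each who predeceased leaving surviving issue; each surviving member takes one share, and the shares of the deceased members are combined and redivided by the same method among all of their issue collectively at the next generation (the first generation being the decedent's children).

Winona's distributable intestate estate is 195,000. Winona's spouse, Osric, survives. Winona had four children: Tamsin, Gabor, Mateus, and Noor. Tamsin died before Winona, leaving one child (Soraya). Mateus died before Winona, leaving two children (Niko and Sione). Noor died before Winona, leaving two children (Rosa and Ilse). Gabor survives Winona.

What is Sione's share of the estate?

Osric first takes 75,000, leaving a balance of 120,000. Osric then takes one-third of the balance (40,000), for a total of 115,000. The remaining 80,000 passes to the descendants.
The descendants' portion (80,000) is divided at the children's generation into 4 shares of 20,000. Gabor takes 20,000. The 3 shares of the deceased (Tamsin, Mateus, and Noor) are combined into a pool of 60,000.
That pool (60,000) is divided at the grandchildren's generation equally among Soraya, Niko, Sione, Rosa, and Ilse: 12,000 each.

Sione receives 12,000.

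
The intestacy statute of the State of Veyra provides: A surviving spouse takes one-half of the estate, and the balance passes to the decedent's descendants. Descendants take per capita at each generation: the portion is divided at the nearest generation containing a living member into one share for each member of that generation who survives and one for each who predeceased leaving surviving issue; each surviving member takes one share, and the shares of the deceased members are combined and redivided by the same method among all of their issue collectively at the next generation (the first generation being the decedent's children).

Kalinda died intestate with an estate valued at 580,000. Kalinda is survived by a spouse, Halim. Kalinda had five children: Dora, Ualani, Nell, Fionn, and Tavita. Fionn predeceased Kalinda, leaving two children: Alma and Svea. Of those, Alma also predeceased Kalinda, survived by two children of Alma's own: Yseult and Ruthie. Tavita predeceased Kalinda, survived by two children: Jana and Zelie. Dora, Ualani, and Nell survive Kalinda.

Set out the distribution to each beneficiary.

Halim takes one-half of 580,000 = 290,000. The remaining 290,000 passes to the descendants.
The descendants' portion (290,000) is divided at the children's generation into 5 shares of 58,000. Dora, Ualani, and Nell each take 58,000. The 2 shares of the deceased (Fionn and Tavita) are combined into a pool of 116,000.
That pool (116,000) is divided at the grandchildren's generation into 4 shares of 29,000. Svea, Jana, and Zelie each take 29,000. The remaining share for the deceased Alma (29,000) is carried to the next generation.
That pool (29,000) is divided at the great-grandchildren's generation equally among Yseult and Ruthie: 14,500 each.

Halim: 290,000; Dora: 58,000; Ualani: 58,000; Nell: 58,000; Yseult: 14,500; Ruthie: 14,500; Svea: 29,000; Jana: 29,000; Zelie: 29,000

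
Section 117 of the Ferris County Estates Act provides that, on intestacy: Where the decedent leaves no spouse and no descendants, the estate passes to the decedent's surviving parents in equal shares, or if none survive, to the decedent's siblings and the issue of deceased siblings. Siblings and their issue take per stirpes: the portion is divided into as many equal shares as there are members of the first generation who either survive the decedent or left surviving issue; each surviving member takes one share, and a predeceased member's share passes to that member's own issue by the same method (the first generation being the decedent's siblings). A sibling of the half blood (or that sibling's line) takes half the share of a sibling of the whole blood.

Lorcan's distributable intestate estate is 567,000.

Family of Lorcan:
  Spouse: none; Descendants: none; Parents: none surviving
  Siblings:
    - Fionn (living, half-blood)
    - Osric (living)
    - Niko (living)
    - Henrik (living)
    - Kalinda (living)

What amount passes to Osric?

The entire 567,000 passes to the siblings and their issue.
Counting each half-blood sibling's line as half a unit, there are 9/2 units in 567,000, so one unit is 126,000. Whole-blood lines (Osric, Niko, Henrik, and Kalinda) take 126,000 each; half-blood lines (Fionn) take 63,000 each.

Osric receives 126,000.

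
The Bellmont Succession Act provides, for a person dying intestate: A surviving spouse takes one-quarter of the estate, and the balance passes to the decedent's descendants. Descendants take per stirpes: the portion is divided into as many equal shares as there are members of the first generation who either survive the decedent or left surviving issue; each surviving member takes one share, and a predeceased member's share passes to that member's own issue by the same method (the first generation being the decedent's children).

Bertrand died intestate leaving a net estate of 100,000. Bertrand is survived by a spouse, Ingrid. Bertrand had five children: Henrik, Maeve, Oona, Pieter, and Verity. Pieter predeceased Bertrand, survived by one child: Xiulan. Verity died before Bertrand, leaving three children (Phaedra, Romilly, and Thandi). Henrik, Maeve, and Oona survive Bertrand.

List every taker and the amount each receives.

Ingrid: 25,000; Henrik: 15,000; Maeve: 15,000; Oona: 15,000; Xiulan: 15,000; Phaedra: 5,000; Romilly: 5,000; Thandi: 5,000

Ingrid takes one-quarter of 100,000 = 25,000. The remaining 75,000 passes to the descendants.
The descendants' portion (75,000) is divided into 5 shares of 15,000: Henrik, Maeve, and Oona each take 15,000; Pieter's 15,000 share passes to Pieter's issue; Verity's 15,000 share passes to Verity's issue.
Pieter's share (15,000) passes entirely to Xiulan.
Verity's share (15,000) is divided into 3 shares of 5,000: Phaedra, Romilly, and Thandi each take 5,000.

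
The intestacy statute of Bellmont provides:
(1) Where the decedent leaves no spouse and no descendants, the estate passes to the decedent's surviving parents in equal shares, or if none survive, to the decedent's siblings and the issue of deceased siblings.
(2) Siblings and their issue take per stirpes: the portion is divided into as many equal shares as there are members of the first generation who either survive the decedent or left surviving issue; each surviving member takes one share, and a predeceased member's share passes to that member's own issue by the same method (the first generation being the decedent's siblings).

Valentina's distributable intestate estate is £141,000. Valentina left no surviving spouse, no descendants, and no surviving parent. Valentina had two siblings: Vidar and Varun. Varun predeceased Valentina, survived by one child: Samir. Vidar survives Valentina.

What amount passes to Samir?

The entire £141,000 passes to the siblings and their issue.
That amount (£141,000) is divided into 2 shares of £70,500: Vidar takes £70,500; Varun's £70,500 share passes to Varun's issue.
Varun's share (£70,500) passes entirely to Samir.

Samir receives £70,500.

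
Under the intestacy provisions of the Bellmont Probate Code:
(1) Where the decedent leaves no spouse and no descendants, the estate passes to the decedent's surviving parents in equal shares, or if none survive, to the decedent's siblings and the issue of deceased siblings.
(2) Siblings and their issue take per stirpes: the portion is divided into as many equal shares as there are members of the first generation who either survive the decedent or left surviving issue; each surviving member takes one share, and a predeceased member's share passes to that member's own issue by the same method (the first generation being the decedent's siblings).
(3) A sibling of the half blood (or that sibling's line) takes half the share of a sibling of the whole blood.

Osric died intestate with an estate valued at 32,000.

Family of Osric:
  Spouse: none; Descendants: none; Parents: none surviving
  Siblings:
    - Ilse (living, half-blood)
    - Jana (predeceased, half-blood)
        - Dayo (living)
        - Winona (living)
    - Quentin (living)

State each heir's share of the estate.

Ilse: 8,000; Dayo: 4,000; Winona: 4,000; Quentin: 16,000

The entire 32,000 passes to the siblings and their issue.
Counting each half-blood sibling's line as half a unit, there are 2 units in 32,000, so one unit is 16,000. Whole-blood lines (Quentin) take 16,000 each; half-blood lines (Ilse and Jana) take 8,000 each.
Jana's share (8,000) is divided into 2 shares of 4,000: Dayo and Winona each take 4,000.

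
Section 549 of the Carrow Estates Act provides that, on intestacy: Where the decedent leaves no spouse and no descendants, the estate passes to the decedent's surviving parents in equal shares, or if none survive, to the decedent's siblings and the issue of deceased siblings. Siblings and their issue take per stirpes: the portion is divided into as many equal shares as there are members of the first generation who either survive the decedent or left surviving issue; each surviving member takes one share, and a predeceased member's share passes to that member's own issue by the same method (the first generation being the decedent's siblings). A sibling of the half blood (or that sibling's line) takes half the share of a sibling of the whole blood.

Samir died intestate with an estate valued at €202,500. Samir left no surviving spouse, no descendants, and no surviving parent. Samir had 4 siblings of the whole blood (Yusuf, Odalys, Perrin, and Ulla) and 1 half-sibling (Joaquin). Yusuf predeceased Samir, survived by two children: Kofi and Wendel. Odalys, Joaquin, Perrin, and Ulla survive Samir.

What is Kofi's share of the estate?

Kofi receives €22,500.

The entire €202,500 passes to the siblings and their issue.
Counting each half-blood sibling's line as half a unit, there are 9/2 units in €202,500, so one unit is €45,000. Whole-blood lines (Yusuf, Odalys, Perrin, and Ulla) take €45,000 each; half-blood lines (Joaquin) take €22,500 each.
Yusuf's share (€45,000) is divided into 2 shares of €22,500: Kofi and Wendel each take €22,500.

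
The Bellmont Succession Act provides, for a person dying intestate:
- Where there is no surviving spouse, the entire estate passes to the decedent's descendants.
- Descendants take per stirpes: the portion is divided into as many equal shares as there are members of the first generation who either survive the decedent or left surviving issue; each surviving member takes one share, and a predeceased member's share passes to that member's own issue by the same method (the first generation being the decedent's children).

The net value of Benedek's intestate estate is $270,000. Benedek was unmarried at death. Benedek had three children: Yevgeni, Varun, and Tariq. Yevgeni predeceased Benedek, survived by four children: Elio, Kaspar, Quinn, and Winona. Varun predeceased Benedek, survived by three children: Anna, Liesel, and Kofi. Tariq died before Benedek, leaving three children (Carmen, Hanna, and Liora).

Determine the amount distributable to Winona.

Winona receives $22,500.

The entire $270,000 passes to the descendants.
That amount ($270,000) is divided into 3 shares of $90,000: Yevgeni's $90,000 share passes to Yevgeni's issue; Varun's $90,000 share passes to Varun's issue; Tariq's $90,000 share passes to Tariq's issue.
Yevgeni's share ($90,000) is divided into 4 shares of $22,500: Elio, Kaspar, Quinn, and Winona each take $22,500.
Varun's share ($90,000) is divided into 3 shares of $30,000: Anna, Liesel, and Kofi each take $30,000.
Tariq's share ($90,000) is divided into 3 shares of $30,000: Carmen, Hanna, and Liora each take $30,000.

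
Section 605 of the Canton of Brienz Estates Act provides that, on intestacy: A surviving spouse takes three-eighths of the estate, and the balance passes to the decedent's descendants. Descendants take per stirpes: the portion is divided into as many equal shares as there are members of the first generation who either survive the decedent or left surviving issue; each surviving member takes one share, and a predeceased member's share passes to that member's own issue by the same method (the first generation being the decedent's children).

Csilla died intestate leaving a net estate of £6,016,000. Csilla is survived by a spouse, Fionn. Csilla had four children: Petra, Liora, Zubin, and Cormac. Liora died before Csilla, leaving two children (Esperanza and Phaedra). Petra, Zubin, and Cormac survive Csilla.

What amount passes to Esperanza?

Esperanza receives £470,000.

Fionn takes three-eighths of £6,016,000 = £2,256,000. The remaining £3,760,000 passes to the descendants.
The descendants' portion (£3,760,000) is divided into 4 shares of £940,000: Petra, Zubin, and Cormac each take £940,000; Liora's £940,000 share passes to Liora's issue.
Liora's share (£940,000) is divided into 2 shares of £470,000: Esperanza and Phaedra each take £470,000.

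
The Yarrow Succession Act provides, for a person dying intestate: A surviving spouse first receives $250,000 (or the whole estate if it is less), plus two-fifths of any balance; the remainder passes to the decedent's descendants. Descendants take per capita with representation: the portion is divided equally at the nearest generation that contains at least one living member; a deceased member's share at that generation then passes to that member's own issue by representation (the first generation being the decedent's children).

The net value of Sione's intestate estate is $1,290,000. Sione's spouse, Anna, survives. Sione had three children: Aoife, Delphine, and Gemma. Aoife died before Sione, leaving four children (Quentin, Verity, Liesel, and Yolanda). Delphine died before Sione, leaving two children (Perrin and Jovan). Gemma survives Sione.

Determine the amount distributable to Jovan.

Anna first takes $250,000, leaving a balance of $1,040,000. Anna then takes two-fifths of the balance ($416,000), for a total of $666,000. The remaining $624,000 passes to the descendants.
The descendants' portion ($624,000) is divided into 3 shares of $208,000: Gemma takes $208,000; Aoife's $208,000 share passes to Aoife's issue; Delphine's $208,000 share passes to Delphine's issue.
Aoife's share ($208,000) is divided into 4 shares of $52,000: Quentin, Verity, Liesel, and Yolanda each take $52,000.
Delphine's share ($208,000) is divided into 2 shares of $104,000: Perrin and Jovan each take $104,000.

Jovan receives $104,000.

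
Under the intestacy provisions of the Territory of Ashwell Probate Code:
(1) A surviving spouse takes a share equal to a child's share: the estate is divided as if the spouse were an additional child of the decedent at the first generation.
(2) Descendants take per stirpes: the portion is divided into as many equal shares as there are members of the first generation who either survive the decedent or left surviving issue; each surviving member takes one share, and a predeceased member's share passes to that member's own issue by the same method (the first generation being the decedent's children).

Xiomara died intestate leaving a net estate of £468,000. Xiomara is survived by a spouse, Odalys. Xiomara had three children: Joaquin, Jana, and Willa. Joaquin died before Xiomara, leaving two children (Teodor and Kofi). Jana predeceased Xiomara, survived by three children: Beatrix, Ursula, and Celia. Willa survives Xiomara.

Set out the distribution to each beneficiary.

The spouse counts as an additional share at the children's level, so there are 4 primary shares of £117,000. Odalys takes one such share (£117,000).
The children's combined portion (£351,000) is divided into 3 shares of £117,000: Willa takes £117,000; Joaquin's £117,000 share passes to Joaquin's issue; Jana's £117,000 share passes to Jana's issue.
Joaquin's share (£117,000) is divided into 2 shares of £58,500: Teodor and Kofi each take £58,500.
Jana's share (£117,000) is divided into 3 shares of £39,000: Beatrix, Ursula, and Celia each take £39,000.

Odalys: £117,000; Teodor: £58,500; Kofi: £58,500; Beatrix: £39,000; Ursula: £39,000; Celia: £39,000; Willa: £117,000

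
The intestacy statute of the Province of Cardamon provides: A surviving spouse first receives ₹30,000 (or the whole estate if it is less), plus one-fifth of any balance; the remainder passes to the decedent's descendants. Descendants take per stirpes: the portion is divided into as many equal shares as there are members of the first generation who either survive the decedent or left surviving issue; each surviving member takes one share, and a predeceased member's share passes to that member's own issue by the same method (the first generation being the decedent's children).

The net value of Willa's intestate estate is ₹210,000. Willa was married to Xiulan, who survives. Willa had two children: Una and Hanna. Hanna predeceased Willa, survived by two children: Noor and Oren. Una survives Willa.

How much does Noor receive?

Xiulan first takes ₹30,000, leaving a balance of ₹180,000. Xiulan then takes one-fifth of the balance (₹36,000), for a total of ₹66,000. The remaining ₹144,000 passes to the descendants.
The descendants' portion (₹144,000) is divided into 2 shares of ₹72,000: Una takes ₹72,000; Hanna's ₹72,000 share passes to Hanna's issue.
Hanna's share (₹72,000) is divided into 2 shares of ₹36,000: Noor and Oren each take ₹36,000.

Noor receives ₹36,000.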